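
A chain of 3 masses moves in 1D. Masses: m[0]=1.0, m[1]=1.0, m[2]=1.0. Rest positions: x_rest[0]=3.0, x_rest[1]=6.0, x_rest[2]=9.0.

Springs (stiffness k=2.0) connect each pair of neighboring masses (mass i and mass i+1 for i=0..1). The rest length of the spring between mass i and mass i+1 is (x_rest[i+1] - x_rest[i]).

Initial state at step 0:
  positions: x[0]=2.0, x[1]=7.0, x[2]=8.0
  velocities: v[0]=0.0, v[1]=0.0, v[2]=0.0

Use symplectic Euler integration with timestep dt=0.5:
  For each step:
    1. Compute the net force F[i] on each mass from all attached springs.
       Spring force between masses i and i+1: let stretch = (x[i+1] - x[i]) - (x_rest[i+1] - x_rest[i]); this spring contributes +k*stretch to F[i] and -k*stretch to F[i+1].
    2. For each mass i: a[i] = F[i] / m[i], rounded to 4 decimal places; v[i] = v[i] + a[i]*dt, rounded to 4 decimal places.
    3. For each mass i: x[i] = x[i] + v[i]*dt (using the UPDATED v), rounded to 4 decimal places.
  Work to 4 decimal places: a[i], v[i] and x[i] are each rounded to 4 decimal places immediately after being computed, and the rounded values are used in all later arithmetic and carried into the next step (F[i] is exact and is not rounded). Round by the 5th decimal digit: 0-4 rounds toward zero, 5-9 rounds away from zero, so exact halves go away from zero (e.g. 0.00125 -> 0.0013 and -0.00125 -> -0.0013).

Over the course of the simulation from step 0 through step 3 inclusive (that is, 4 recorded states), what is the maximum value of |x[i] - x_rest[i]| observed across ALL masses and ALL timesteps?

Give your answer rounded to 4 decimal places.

Step 0: x=[2.0000 7.0000 8.0000] v=[0.0000 0.0000 0.0000]
Step 1: x=[3.0000 5.0000 9.0000] v=[2.0000 -4.0000 2.0000]
Step 2: x=[3.5000 4.0000 9.5000] v=[1.0000 -2.0000 1.0000]
Step 3: x=[2.7500 5.5000 8.7500] v=[-1.5000 3.0000 -1.5000]
Max displacement = 2.0000

Answer: 2.0000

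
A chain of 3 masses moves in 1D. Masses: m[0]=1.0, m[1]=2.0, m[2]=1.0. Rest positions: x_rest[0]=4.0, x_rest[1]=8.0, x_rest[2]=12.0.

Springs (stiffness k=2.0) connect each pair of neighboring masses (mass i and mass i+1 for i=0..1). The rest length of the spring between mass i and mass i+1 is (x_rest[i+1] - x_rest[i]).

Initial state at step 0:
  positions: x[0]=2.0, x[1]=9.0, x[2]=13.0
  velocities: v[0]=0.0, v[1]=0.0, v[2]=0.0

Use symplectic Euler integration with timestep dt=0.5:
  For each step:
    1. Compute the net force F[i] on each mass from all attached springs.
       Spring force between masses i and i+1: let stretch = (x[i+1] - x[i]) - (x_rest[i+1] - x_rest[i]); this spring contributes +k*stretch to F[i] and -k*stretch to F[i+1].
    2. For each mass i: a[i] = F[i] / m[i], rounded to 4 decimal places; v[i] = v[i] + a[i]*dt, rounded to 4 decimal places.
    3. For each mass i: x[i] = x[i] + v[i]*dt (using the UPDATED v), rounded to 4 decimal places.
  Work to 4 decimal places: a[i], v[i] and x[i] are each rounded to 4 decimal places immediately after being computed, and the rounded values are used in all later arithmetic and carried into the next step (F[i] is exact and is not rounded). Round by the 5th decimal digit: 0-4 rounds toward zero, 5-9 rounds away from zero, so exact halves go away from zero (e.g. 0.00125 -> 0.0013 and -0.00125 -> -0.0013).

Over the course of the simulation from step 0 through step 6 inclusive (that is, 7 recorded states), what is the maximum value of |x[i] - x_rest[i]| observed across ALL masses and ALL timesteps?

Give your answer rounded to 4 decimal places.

Answer: 2.3125

Derivation:
Step 0: x=[2.0000 9.0000 13.0000] v=[0.0000 0.0000 0.0000]
Step 1: x=[3.5000 8.2500 13.0000] v=[3.0000 -1.5000 0.0000]
Step 2: x=[5.3750 7.5000 12.6250] v=[3.7500 -1.5000 -0.7500]
Step 3: x=[6.3125 7.5000 11.6875] v=[1.8750 0.0000 -1.8750]
Step 4: x=[5.8438 8.2500 10.6563] v=[-0.9375 1.5000 -2.0625]
Step 5: x=[4.5782 9.0001 10.4219] v=[-2.5313 1.5001 -0.4688]
Step 6: x=[3.5235 9.0002 11.4766] v=[-2.1094 0.0001 2.1094]
Max displacement = 2.3125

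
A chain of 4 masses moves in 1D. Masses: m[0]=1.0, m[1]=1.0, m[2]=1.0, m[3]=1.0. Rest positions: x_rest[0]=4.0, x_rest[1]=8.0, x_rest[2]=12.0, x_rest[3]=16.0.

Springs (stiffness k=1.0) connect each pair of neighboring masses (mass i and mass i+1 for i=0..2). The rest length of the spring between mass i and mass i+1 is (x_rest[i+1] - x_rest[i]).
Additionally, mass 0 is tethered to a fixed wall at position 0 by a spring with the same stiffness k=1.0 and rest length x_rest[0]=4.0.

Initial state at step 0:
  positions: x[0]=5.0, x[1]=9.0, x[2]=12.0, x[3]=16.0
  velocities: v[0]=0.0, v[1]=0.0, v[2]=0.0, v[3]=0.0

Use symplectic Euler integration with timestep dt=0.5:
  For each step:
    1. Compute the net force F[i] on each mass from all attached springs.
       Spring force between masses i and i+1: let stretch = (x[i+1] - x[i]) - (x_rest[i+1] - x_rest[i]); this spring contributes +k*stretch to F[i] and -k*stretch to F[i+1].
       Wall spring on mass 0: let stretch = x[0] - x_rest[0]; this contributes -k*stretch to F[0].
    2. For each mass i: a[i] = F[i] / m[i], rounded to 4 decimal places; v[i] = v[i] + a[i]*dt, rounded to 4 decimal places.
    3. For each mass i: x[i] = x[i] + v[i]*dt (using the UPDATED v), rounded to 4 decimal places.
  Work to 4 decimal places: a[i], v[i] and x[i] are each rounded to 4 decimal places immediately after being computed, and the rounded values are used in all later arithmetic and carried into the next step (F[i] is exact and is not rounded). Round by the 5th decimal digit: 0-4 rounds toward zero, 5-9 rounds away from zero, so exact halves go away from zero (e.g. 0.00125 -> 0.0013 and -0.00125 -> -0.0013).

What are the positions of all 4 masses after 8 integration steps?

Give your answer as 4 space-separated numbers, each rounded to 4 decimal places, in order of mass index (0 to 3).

Answer: 4.0652 7.5745 11.8549 16.4760

Derivation:
Step 0: x=[5.0000 9.0000 12.0000 16.0000] v=[0.0000 0.0000 0.0000 0.0000]
Step 1: x=[4.7500 8.7500 12.2500 16.0000] v=[-0.5000 -0.5000 0.5000 0.0000]
Step 2: x=[4.3125 8.3750 12.5625 16.0625] v=[-0.8750 -0.7500 0.6250 0.1250]
Step 3: x=[3.8125 8.0313 12.7032 16.2500] v=[-1.0000 -0.6875 0.2813 0.3750]
Step 4: x=[3.4141 7.8008 12.5626 16.5508] v=[-0.7969 -0.4610 -0.2813 0.6016]
Step 5: x=[3.2588 7.6641 12.2286 16.8546] v=[-0.3106 -0.2735 -0.6681 0.6075]
Step 6: x=[3.3902 7.5672 11.9099 17.0019] v=[0.2627 -0.1939 -0.6374 0.2945]
Step 7: x=[3.7183 7.5117 11.7785 16.8762] v=[0.6561 -0.1111 -0.2628 -0.2515]
Step 8: x=[4.0652 7.5745 11.8549 16.4760] v=[0.6937 0.1256 0.1527 -0.8004]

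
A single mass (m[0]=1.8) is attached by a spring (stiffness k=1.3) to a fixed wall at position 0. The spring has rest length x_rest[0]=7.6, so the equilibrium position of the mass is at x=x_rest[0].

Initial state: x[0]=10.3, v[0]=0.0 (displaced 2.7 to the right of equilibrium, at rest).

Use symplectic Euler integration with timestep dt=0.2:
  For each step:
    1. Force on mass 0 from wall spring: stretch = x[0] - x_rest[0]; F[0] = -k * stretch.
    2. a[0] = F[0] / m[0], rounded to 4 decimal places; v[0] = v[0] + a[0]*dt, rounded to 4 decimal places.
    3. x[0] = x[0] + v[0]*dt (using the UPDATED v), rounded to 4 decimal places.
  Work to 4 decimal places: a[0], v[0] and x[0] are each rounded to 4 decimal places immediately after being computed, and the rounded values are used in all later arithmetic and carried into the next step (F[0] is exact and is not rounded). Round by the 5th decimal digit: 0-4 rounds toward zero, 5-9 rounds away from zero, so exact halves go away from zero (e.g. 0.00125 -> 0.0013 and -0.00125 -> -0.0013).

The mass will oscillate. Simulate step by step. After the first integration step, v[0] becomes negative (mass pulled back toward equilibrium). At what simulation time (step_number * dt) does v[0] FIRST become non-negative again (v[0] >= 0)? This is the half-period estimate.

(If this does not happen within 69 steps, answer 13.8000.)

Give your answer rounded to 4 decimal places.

Answer: 3.8000

Derivation:
Step 0: x=[10.3000] v=[0.0000]
Step 1: x=[10.2220] v=[-0.3900]
Step 2: x=[10.0683] v=[-0.7687]
Step 3: x=[9.8433] v=[-1.1252]
Step 4: x=[9.5535] v=[-1.4492]
Step 5: x=[9.2072] v=[-1.7314]
Step 6: x=[8.8145] v=[-1.9636]
Step 7: x=[8.3867] v=[-2.1390]
Step 8: x=[7.9362] v=[-2.2526]
Step 9: x=[7.4760] v=[-2.3012]
Step 10: x=[7.0193] v=[-2.2833]
Step 11: x=[6.5794] v=[-2.1994]
Step 12: x=[6.1690] v=[-2.0520]
Step 13: x=[5.7999] v=[-1.8453]
Step 14: x=[5.4828] v=[-1.5853]
Step 15: x=[5.2269] v=[-1.2795]
Step 16: x=[5.0396] v=[-0.9367]
Step 17: x=[4.9262] v=[-0.5669]
Step 18: x=[4.8901] v=[-0.1807]
Step 19: x=[4.9322] v=[0.2107]
First v>=0 after going negative at step 19, time=3.8000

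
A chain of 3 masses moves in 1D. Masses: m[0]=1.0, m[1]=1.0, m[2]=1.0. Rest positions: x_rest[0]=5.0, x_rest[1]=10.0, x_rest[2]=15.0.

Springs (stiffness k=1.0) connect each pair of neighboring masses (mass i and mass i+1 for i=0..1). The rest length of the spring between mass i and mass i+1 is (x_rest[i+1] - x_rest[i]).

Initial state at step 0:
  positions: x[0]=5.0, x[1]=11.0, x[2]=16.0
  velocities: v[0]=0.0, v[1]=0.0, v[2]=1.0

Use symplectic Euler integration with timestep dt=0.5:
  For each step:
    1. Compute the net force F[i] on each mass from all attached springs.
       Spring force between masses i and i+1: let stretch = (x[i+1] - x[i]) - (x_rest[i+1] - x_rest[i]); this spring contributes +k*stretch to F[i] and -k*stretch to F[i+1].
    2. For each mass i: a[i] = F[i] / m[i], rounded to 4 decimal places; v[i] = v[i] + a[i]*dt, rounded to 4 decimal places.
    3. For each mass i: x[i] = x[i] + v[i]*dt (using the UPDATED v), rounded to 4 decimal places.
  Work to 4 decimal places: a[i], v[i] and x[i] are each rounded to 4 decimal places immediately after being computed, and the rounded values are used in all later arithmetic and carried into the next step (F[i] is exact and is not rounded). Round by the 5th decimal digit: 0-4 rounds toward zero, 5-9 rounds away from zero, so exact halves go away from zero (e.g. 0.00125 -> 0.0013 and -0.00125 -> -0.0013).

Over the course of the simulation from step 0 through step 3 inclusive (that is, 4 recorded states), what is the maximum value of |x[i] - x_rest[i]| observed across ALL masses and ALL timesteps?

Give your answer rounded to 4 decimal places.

Answer: 1.8125

Derivation:
Step 0: x=[5.0000 11.0000 16.0000] v=[0.0000 0.0000 1.0000]
Step 1: x=[5.2500 10.7500 16.5000] v=[0.5000 -0.5000 1.0000]
Step 2: x=[5.6250 10.5625 16.8125] v=[0.7500 -0.3750 0.6250]
Step 3: x=[5.9844 10.7032 16.8125] v=[0.7188 0.2813 0.0000]
Max displacement = 1.8125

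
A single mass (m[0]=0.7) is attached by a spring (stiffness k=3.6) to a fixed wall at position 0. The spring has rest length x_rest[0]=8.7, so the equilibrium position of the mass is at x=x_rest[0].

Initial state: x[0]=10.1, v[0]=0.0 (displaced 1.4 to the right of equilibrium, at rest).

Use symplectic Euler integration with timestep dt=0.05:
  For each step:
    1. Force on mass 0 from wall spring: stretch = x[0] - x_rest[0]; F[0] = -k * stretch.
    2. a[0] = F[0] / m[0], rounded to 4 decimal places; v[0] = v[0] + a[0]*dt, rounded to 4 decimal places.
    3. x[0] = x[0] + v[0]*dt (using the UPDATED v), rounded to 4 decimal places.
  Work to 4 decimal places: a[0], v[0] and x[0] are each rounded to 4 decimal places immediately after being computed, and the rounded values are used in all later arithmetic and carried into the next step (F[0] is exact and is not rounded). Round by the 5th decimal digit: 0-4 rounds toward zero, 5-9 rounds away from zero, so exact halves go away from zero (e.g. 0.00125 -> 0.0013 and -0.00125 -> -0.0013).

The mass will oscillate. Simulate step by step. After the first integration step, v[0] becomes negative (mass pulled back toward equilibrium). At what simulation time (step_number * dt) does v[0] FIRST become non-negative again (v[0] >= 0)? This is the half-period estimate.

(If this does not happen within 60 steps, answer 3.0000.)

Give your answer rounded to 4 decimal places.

Step 0: x=[10.1000] v=[0.0000]
Step 1: x=[10.0820] v=[-0.3600]
Step 2: x=[10.0462] v=[-0.7154]
Step 3: x=[9.9931] v=[-1.0616]
Step 4: x=[9.9234] v=[-1.3941]
Step 5: x=[9.8380] v=[-1.7087]
Step 6: x=[9.7379] v=[-2.0013]
Step 7: x=[9.6245] v=[-2.2682]
Step 8: x=[9.4992] v=[-2.5059]
Step 9: x=[9.3636] v=[-2.7114]
Step 10: x=[9.2195] v=[-2.8820]
Step 11: x=[9.0687] v=[-3.0156]
Step 12: x=[8.9132] v=[-3.1104]
Step 13: x=[8.7549] v=[-3.1652]
Step 14: x=[8.5959] v=[-3.1793]
Step 15: x=[8.4383] v=[-3.1525]
Step 16: x=[8.2840] v=[-3.0852]
Step 17: x=[8.1351] v=[-2.9782]
Step 18: x=[7.9935] v=[-2.8329]
Step 19: x=[7.8609] v=[-2.6512]
Step 20: x=[7.7391] v=[-2.4354]
Step 21: x=[7.6297] v=[-2.1883]
Step 22: x=[7.5340] v=[-1.9131]
Step 23: x=[7.4533] v=[-1.6133]
Step 24: x=[7.3887] v=[-1.2927]
Step 25: x=[7.3409] v=[-0.9555]
Step 26: x=[7.3106] v=[-0.6060]
Step 27: x=[7.2982] v=[-0.2487]
Step 28: x=[7.3038] v=[0.1118]
First v>=0 after going negative at step 28, time=1.4000

Answer: 1.4000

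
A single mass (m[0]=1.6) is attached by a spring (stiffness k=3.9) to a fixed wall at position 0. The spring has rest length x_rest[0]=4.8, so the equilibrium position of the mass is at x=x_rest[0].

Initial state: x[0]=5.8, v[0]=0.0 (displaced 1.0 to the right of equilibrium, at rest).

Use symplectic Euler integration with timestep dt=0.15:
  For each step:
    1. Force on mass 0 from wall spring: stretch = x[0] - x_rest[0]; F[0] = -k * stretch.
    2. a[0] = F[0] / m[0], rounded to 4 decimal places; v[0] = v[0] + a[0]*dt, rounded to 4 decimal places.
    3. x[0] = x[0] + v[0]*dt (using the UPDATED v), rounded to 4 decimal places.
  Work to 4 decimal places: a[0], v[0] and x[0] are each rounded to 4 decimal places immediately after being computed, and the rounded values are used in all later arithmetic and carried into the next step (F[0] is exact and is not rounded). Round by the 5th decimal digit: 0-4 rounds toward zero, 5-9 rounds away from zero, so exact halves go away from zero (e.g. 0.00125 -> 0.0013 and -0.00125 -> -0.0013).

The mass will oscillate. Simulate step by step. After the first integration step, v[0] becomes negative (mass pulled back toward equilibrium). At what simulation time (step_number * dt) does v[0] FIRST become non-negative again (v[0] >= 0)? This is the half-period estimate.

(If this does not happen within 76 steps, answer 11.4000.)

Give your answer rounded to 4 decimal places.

Answer: 2.1000

Derivation:
Step 0: x=[5.8000] v=[0.0000]
Step 1: x=[5.7452] v=[-0.3656]
Step 2: x=[5.6385] v=[-0.7112]
Step 3: x=[5.4858] v=[-1.0178]
Step 4: x=[5.2955] v=[-1.2685]
Step 5: x=[5.0780] v=[-1.4497]
Step 6: x=[4.8453] v=[-1.5513]
Step 7: x=[4.6101] v=[-1.5679]
Step 8: x=[4.3853] v=[-1.4985]
Step 9: x=[4.1833] v=[-1.3469]
Step 10: x=[4.0151] v=[-1.1214]
Step 11: x=[3.8899] v=[-0.8344]
Step 12: x=[3.8147] v=[-0.5016]
Step 13: x=[3.7935] v=[-0.1413]
Step 14: x=[3.8275] v=[0.2267]
First v>=0 after going negative at step 14, time=2.1000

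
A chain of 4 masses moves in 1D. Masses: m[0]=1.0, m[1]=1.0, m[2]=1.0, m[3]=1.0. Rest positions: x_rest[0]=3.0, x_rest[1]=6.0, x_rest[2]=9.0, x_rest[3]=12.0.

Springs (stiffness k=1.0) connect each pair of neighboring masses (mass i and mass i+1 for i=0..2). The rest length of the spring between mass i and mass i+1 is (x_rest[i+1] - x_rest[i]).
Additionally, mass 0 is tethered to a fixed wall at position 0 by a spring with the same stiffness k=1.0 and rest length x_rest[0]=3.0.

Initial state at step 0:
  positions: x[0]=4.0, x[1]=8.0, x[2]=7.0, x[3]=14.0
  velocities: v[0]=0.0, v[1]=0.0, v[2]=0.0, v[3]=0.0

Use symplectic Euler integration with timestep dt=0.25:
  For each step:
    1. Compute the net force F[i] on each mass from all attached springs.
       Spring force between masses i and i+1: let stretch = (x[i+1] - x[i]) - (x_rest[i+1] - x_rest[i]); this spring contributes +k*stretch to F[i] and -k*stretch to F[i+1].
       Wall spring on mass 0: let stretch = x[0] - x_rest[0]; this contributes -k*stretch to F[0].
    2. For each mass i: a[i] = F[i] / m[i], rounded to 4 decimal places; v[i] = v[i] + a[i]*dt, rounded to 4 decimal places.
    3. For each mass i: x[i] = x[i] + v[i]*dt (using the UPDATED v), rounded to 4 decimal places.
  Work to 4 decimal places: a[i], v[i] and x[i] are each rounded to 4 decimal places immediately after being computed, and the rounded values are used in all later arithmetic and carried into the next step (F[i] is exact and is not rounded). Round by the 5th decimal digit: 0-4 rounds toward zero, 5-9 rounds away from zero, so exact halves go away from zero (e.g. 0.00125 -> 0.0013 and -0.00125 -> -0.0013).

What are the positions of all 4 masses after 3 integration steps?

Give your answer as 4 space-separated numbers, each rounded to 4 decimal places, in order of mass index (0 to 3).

Step 0: x=[4.0000 8.0000 7.0000 14.0000] v=[0.0000 0.0000 0.0000 0.0000]
Step 1: x=[4.0000 7.6875 7.5000 13.7500] v=[0.0000 -1.2500 2.0000 -1.0000]
Step 2: x=[3.9805 7.1328 8.4024 13.2969] v=[-0.0781 -2.2188 3.6094 -1.8125]
Step 3: x=[3.9092 6.4604 9.5313 12.7254] v=[-0.2852 -2.6895 4.5156 -2.2861]

Answer: 3.9092 6.4604 9.5313 12.7254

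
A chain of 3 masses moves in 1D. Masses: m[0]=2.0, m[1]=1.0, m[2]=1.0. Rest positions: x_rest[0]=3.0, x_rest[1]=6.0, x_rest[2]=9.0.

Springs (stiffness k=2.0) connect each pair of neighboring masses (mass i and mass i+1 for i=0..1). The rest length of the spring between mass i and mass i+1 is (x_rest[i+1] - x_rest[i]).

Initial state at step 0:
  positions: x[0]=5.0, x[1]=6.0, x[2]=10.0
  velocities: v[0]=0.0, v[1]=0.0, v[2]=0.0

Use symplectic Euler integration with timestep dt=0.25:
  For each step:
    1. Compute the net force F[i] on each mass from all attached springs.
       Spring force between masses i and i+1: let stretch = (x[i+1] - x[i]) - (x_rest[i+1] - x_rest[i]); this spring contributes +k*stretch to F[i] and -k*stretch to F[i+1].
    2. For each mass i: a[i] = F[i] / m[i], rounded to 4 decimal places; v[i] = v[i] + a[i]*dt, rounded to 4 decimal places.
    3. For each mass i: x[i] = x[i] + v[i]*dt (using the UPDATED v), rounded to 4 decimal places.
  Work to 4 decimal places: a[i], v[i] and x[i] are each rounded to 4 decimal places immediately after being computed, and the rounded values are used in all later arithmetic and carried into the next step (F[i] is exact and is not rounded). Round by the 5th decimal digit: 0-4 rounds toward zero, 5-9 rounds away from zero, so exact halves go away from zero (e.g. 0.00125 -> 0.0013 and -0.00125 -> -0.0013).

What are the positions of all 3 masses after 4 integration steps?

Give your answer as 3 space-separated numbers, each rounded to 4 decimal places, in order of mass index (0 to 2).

Answer: 4.1537 8.1609 9.5318

Derivation:
Step 0: x=[5.0000 6.0000 10.0000] v=[0.0000 0.0000 0.0000]
Step 1: x=[4.8750 6.3750 9.8750] v=[-0.5000 1.5000 -0.5000]
Step 2: x=[4.6563 7.0000 9.6875] v=[-0.8750 2.5000 -0.7500]
Step 3: x=[4.3965 7.6680 9.5391] v=[-1.0391 2.6719 -0.5938]
Step 4: x=[4.1537 8.1609 9.5318] v=[-0.9712 1.9717 -0.0294]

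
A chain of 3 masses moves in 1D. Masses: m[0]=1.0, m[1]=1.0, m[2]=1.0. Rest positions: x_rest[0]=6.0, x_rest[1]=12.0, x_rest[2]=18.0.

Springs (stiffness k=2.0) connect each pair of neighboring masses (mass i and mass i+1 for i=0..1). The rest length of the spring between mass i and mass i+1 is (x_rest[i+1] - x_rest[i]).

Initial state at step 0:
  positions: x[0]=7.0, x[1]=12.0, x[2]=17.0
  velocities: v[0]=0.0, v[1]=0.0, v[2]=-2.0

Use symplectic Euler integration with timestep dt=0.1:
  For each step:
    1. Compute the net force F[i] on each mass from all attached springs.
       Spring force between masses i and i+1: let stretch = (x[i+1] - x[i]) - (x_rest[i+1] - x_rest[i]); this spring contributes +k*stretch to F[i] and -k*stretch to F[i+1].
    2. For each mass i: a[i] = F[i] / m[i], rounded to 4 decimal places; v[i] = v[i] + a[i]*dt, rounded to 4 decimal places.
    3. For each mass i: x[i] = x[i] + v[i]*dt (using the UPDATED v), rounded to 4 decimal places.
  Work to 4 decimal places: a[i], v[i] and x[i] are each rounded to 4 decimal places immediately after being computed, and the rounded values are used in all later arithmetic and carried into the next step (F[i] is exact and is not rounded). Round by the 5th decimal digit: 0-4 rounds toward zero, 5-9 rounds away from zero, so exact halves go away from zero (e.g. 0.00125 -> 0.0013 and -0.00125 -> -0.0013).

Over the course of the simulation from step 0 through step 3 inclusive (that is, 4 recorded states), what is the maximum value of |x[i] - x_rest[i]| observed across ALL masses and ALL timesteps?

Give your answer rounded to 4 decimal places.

Step 0: x=[7.0000 12.0000 17.0000] v=[0.0000 0.0000 -2.0000]
Step 1: x=[6.9800 12.0000 16.8200] v=[-0.2000 0.0000 -1.8000]
Step 2: x=[6.9404 11.9960 16.6636] v=[-0.3960 -0.0400 -1.5640]
Step 3: x=[6.8819 11.9842 16.5339] v=[-0.5849 -0.1176 -1.2975]
Max displacement = 1.4661

Answer: 1.4661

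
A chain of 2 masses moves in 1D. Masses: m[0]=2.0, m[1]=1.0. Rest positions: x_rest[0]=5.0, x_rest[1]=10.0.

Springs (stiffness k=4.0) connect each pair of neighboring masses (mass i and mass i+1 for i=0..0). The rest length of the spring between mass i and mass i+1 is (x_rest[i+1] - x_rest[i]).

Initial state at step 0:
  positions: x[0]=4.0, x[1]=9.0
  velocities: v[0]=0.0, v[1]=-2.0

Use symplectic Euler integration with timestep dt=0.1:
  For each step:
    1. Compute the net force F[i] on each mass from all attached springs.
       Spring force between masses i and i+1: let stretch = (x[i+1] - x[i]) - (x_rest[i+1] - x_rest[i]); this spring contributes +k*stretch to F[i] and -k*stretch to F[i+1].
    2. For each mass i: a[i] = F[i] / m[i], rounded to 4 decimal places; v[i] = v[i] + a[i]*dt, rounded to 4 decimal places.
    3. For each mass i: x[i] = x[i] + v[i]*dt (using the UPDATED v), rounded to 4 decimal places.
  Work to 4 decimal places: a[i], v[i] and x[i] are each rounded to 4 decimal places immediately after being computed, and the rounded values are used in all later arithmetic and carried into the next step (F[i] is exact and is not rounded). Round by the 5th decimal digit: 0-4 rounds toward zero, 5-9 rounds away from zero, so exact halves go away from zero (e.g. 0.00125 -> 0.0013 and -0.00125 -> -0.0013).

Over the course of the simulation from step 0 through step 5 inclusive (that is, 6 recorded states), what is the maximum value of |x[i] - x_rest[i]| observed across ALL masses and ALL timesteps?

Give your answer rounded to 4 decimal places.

Answer: 1.8499

Derivation:
Step 0: x=[4.0000 9.0000] v=[0.0000 -2.0000]
Step 1: x=[4.0000 8.8000] v=[0.0000 -2.0000]
Step 2: x=[3.9960 8.6080] v=[-0.0400 -1.9200]
Step 3: x=[3.9842 8.4315] v=[-0.1176 -1.7648]
Step 4: x=[3.9614 8.2771] v=[-0.2281 -1.5437]
Step 5: x=[3.9249 8.1501] v=[-0.3650 -1.2700]
Max displacement = 1.8499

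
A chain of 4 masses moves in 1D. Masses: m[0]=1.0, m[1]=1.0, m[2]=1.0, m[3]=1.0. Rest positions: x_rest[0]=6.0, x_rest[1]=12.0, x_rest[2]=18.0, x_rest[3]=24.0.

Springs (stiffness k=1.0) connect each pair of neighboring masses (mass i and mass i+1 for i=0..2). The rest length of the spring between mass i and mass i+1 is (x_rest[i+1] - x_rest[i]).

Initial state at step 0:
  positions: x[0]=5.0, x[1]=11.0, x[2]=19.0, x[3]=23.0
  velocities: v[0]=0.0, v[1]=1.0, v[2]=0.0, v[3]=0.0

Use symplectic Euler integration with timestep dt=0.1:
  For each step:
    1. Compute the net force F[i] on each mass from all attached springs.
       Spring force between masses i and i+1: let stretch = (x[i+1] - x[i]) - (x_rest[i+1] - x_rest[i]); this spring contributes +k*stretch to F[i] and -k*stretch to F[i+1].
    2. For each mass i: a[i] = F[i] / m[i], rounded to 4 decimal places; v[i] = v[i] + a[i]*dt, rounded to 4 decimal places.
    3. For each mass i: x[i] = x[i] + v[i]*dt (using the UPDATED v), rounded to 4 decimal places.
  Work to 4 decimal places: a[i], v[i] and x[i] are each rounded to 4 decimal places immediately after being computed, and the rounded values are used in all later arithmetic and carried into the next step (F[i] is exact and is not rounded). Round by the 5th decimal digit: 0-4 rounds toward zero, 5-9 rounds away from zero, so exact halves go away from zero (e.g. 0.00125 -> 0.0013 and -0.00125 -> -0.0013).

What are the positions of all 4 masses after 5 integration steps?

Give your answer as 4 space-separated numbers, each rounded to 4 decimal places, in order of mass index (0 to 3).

Answer: 5.0262 11.7341 18.4601 23.2797

Derivation:
Step 0: x=[5.0000 11.0000 19.0000 23.0000] v=[0.0000 1.0000 0.0000 0.0000]
Step 1: x=[5.0000 11.1200 18.9600 23.0200] v=[0.0000 1.2000 -0.4000 0.2000]
Step 2: x=[5.0012 11.2572 18.8822 23.0594] v=[0.0120 1.3720 -0.7780 0.3940]
Step 3: x=[5.0050 11.4081 18.7699 23.1170] v=[0.0376 1.5089 -1.1228 0.5763]
Step 4: x=[5.0128 11.5686 18.6275 23.1912] v=[0.0779 1.6048 -1.4243 0.7416]
Step 5: x=[5.0262 11.7341 18.4601 23.2797] v=[0.1335 1.6551 -1.6738 0.8852]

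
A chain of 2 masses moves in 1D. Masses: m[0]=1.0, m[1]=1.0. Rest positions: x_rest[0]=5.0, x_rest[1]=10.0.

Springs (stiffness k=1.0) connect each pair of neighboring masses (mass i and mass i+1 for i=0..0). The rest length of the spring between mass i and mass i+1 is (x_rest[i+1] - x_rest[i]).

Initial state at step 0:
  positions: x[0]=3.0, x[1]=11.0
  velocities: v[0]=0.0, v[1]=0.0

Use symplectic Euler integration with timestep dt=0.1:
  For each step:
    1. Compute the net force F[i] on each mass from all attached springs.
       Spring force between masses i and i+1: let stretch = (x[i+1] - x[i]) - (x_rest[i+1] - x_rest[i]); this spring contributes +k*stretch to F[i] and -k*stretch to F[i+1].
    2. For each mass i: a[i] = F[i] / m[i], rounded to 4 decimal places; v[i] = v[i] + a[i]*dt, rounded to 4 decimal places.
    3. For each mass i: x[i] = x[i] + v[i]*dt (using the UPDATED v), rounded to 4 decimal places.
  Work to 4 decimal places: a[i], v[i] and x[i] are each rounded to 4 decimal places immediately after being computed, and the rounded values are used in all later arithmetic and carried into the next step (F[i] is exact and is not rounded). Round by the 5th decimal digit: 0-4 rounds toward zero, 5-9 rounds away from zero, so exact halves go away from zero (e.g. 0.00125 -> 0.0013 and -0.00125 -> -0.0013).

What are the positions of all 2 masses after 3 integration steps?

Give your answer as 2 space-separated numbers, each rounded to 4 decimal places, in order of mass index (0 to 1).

Step 0: x=[3.0000 11.0000] v=[0.0000 0.0000]
Step 1: x=[3.0300 10.9700] v=[0.3000 -0.3000]
Step 2: x=[3.0894 10.9106] v=[0.5940 -0.5940]
Step 3: x=[3.1770 10.8230] v=[0.8761 -0.8761]

Answer: 3.1770 10.8230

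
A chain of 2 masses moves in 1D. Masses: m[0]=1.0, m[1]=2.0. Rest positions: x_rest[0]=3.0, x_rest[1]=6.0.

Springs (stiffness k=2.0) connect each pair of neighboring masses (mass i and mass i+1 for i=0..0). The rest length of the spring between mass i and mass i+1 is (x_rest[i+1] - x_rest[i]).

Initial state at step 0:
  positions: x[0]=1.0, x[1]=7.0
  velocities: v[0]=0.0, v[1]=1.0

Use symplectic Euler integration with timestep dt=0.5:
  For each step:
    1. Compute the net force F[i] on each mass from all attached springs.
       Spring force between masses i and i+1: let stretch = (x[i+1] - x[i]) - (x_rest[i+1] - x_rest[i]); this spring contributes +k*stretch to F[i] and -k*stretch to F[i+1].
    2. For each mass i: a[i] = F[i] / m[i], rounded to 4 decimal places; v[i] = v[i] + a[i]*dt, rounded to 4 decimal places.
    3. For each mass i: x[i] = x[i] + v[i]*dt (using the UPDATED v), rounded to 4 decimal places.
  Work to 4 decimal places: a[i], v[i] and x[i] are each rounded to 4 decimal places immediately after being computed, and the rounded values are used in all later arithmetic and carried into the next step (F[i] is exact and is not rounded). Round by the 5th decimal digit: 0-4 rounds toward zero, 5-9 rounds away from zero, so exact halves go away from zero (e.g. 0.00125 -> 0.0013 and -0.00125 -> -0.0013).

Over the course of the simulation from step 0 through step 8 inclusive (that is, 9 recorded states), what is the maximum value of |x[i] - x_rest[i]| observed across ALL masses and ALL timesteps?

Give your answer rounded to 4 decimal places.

Step 0: x=[1.0000 7.0000] v=[0.0000 1.0000]
Step 1: x=[2.5000 6.7500] v=[3.0000 -0.5000]
Step 2: x=[4.6250 6.1875] v=[4.2500 -1.1250]
Step 3: x=[6.0313 5.9844] v=[2.8125 -0.4063]
Step 4: x=[5.9141 6.5430] v=[-0.2344 1.1172]
Step 5: x=[4.6114 7.6944] v=[-2.6055 2.3028]
Step 6: x=[3.3502 8.8251] v=[-2.5225 2.2613]
Step 7: x=[3.3264 9.3371] v=[-0.0476 1.0239]
Step 8: x=[4.8080 9.0964] v=[2.9631 -0.4815]
Max displacement = 3.3371

Answer: 3.3371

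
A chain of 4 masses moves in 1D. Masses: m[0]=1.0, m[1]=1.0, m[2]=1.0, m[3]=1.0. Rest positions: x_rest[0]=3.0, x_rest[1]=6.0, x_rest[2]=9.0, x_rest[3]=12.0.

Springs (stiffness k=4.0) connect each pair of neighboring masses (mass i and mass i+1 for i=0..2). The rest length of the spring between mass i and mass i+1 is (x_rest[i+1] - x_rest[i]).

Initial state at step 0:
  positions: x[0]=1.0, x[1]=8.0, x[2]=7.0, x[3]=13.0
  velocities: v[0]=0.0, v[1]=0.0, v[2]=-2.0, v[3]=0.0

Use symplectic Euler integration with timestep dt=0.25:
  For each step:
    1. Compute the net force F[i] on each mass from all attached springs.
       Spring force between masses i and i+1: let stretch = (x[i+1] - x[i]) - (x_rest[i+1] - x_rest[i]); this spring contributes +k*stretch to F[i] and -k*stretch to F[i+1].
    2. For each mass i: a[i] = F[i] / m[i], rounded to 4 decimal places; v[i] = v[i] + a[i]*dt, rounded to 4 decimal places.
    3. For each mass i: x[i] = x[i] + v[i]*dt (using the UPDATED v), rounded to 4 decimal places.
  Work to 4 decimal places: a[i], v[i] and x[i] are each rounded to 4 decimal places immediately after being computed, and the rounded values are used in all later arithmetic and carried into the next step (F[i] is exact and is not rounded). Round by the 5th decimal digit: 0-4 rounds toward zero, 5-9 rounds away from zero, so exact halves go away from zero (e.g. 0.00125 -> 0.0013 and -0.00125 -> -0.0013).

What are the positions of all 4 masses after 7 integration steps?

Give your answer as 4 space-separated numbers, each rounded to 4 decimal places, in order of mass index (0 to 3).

Answer: 1.5110 7.1429 6.3104 10.5360

Derivation:
Step 0: x=[1.0000 8.0000 7.0000 13.0000] v=[0.0000 0.0000 -2.0000 0.0000]
Step 1: x=[2.0000 6.0000 8.2500 12.2500] v=[4.0000 -8.0000 5.0000 -3.0000]
Step 2: x=[3.2500 3.5625 9.9375 11.2500] v=[5.0000 -9.7500 6.7500 -4.0000]
Step 3: x=[3.8281 2.6406 10.3594 10.6719] v=[2.3125 -3.6875 1.6875 -2.3125]
Step 4: x=[3.3594 3.9453 8.9297 10.7657] v=[-1.8750 5.2188 -5.7188 0.3750]
Step 5: x=[2.2871 6.3496 6.7129 11.1505] v=[-4.2891 9.6173 -8.8672 1.5390]
Step 6: x=[1.4805 7.8291 5.5147 11.1759] v=[-3.2266 5.9181 -4.7929 0.1014]
Step 7: x=[1.5110 7.1429 6.3104 10.5360] v=[0.1220 -2.7449 3.1827 -2.5598]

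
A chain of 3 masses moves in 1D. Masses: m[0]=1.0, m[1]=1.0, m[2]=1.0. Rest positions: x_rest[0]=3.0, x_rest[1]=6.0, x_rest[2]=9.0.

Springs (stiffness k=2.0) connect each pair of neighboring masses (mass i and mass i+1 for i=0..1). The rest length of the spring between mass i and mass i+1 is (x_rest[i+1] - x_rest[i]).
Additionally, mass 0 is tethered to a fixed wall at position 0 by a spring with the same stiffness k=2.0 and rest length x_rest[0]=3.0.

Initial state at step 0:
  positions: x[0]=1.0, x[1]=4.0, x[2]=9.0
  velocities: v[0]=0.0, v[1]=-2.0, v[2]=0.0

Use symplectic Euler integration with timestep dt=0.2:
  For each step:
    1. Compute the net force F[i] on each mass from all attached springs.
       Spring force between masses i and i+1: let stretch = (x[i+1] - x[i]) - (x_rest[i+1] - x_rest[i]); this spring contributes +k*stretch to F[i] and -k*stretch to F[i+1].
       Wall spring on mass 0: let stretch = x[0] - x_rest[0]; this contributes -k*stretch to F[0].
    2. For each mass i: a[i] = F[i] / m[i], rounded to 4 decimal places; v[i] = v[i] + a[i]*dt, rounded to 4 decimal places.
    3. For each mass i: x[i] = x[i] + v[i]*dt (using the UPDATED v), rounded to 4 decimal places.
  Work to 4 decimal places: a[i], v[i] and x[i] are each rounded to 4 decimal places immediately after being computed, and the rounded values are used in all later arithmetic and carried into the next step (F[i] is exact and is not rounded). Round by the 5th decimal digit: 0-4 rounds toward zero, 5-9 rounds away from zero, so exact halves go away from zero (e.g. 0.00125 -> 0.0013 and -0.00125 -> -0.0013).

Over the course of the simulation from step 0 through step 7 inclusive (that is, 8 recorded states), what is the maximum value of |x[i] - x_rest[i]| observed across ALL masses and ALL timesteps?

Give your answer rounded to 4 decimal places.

Step 0: x=[1.0000 4.0000 9.0000] v=[0.0000 -2.0000 0.0000]
Step 1: x=[1.1600 3.7600 8.8400] v=[0.8000 -1.2000 -0.8000]
Step 2: x=[1.4352 3.7184 8.5136] v=[1.3760 -0.2080 -1.6320]
Step 3: x=[1.7782 3.8778 8.0436] v=[1.7152 0.7968 -2.3501]
Step 4: x=[2.1470 4.2025 7.4803] v=[1.8438 1.6233 -2.8164]
Step 5: x=[2.5084 4.6249 6.8948] v=[1.8072 2.1122 -2.9275]
Step 6: x=[2.8385 5.0596 6.3677] v=[1.6504 2.1736 -2.6355]
Step 7: x=[3.1192 5.4213 5.9760] v=[1.4034 1.8084 -1.9587]
Max displacement = 3.0240

Answer: 3.0240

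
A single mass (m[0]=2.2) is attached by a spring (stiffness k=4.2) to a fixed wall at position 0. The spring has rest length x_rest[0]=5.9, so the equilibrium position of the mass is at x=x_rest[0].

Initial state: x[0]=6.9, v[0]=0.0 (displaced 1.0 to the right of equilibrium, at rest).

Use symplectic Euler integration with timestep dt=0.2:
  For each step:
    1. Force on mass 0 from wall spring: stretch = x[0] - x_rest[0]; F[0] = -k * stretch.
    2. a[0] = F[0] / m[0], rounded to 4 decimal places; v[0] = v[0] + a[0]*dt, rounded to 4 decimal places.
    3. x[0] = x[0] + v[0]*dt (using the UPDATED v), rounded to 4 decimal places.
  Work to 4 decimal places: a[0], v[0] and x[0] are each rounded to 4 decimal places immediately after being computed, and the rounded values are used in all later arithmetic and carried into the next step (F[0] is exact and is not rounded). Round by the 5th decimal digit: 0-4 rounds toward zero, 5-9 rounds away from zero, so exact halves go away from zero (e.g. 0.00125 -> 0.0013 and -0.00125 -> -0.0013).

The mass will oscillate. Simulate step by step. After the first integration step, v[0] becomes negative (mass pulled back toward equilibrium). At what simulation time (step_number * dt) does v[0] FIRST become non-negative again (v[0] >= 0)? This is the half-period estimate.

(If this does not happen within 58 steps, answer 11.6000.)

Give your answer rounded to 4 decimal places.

Step 0: x=[6.9000] v=[0.0000]
Step 1: x=[6.8236] v=[-0.3818]
Step 2: x=[6.6767] v=[-0.7344]
Step 3: x=[6.4705] v=[-1.0310]
Step 4: x=[6.2207] v=[-1.2488]
Step 5: x=[5.9465] v=[-1.3712]
Step 6: x=[5.6687] v=[-1.3890]
Step 7: x=[5.4086] v=[-1.3007]
Step 8: x=[5.1860] v=[-1.1131]
Step 9: x=[5.0179] v=[-0.8405]
Step 10: x=[4.9172] v=[-0.5037]
Step 11: x=[4.8915] v=[-0.1284]
Step 12: x=[4.9428] v=[0.2567]
First v>=0 after going negative at step 12, time=2.4000

Answer: 2.4000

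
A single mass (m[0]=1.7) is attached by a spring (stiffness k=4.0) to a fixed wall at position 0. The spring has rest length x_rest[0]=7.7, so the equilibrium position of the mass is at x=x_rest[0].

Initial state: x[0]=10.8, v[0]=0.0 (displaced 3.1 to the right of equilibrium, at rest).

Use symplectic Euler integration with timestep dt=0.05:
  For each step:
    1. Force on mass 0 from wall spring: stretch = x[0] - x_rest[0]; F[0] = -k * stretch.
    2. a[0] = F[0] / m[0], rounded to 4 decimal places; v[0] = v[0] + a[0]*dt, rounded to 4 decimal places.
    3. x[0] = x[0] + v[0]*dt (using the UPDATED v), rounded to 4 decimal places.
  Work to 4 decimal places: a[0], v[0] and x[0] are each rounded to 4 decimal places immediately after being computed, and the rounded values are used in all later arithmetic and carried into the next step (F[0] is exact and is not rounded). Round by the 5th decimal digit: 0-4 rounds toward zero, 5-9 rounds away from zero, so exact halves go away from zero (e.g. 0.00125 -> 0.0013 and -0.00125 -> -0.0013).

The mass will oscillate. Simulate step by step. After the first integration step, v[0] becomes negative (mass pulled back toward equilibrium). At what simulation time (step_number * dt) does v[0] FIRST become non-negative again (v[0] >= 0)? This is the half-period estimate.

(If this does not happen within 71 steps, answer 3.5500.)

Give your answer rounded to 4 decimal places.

Answer: 2.0500

Derivation:
Step 0: x=[10.8000] v=[0.0000]
Step 1: x=[10.7818] v=[-0.3647]
Step 2: x=[10.7454] v=[-0.7273]
Step 3: x=[10.6911] v=[-1.0856]
Step 4: x=[10.6192] v=[-1.4375]
Step 5: x=[10.5302] v=[-1.7809]
Step 6: x=[10.4245] v=[-2.1139]
Step 7: x=[10.3028] v=[-2.4344]
Step 8: x=[10.1658] v=[-2.7406]
Step 9: x=[10.0143] v=[-3.0307]
Step 10: x=[9.8492] v=[-3.3030]
Step 11: x=[9.6714] v=[-3.5558]
Step 12: x=[9.4820] v=[-3.7877]
Step 13: x=[9.2821] v=[-3.9973]
Step 14: x=[9.0729] v=[-4.1834]
Step 15: x=[8.8557] v=[-4.3449]
Step 16: x=[8.6317] v=[-4.4809]
Step 17: x=[8.4022] v=[-4.5905]
Step 18: x=[8.1685] v=[-4.6731]
Step 19: x=[7.9321] v=[-4.7282]
Step 20: x=[7.6943] v=[-4.7555]
Step 21: x=[7.4566] v=[-4.7548]
Step 22: x=[7.2203] v=[-4.7262]
Step 23: x=[6.9868] v=[-4.6698]
Step 24: x=[6.7575] v=[-4.5859]
Step 25: x=[6.5338] v=[-4.4750]
Step 26: x=[6.3169] v=[-4.3378]
Step 27: x=[6.1081] v=[-4.1751]
Step 28: x=[5.9087] v=[-3.9878]
Step 29: x=[5.7198] v=[-3.7771]
Step 30: x=[5.5426] v=[-3.5441]
Step 31: x=[5.3781] v=[-3.2903]
Step 32: x=[5.2272] v=[-3.0171]
Step 33: x=[5.0909] v=[-2.7262]
Step 34: x=[4.9699] v=[-2.4192]
Step 35: x=[4.8650] v=[-2.0980]
Step 36: x=[4.7768] v=[-1.7645]
Step 37: x=[4.7058] v=[-1.4206]
Step 38: x=[4.6524] v=[-1.0683]
Step 39: x=[4.6169] v=[-0.7098]
Step 40: x=[4.5995] v=[-0.3471]
Step 41: x=[4.6004] v=[0.0177]
First v>=0 after going negative at step 41, time=2.0500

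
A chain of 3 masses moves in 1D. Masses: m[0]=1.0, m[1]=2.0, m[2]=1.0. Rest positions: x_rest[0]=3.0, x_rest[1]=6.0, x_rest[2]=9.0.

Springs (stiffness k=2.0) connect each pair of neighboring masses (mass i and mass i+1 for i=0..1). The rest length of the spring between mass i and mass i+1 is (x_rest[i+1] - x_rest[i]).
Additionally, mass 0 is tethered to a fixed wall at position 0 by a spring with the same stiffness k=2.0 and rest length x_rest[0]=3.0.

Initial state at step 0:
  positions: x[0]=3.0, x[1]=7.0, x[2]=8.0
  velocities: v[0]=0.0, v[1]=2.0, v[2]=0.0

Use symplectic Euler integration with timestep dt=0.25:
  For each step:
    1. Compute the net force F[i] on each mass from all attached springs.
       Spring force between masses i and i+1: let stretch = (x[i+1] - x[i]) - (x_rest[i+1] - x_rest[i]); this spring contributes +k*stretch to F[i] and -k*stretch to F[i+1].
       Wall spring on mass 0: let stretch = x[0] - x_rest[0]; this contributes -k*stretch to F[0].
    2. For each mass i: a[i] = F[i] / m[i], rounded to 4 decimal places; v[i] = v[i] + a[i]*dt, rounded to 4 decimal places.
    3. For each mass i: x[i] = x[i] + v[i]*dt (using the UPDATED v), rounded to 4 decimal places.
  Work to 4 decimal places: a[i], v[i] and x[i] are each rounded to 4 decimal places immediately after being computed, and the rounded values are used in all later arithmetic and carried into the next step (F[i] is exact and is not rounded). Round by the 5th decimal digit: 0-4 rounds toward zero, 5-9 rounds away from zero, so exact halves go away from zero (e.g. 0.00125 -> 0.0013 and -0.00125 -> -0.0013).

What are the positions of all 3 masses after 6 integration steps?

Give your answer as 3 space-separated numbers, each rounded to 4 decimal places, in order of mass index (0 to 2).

Answer: 4.3006 6.9699 11.7977

Derivation:
Step 0: x=[3.0000 7.0000 8.0000] v=[0.0000 2.0000 0.0000]
Step 1: x=[3.1250 7.3125 8.2500] v=[0.5000 1.2500 1.0000]
Step 2: x=[3.3828 7.4219 8.7578] v=[1.0313 0.4375 2.0313]
Step 3: x=[3.7227 7.3623 9.4737] v=[1.3595 -0.2383 2.8634]
Step 4: x=[4.0522 7.2072 10.3006] v=[1.3180 -0.6204 3.3077]
Step 5: x=[4.2696 7.0483 11.1159] v=[0.8694 -0.6358 3.2610]
Step 6: x=[4.3006 6.9699 11.7977] v=[0.1240 -0.3136 2.7272]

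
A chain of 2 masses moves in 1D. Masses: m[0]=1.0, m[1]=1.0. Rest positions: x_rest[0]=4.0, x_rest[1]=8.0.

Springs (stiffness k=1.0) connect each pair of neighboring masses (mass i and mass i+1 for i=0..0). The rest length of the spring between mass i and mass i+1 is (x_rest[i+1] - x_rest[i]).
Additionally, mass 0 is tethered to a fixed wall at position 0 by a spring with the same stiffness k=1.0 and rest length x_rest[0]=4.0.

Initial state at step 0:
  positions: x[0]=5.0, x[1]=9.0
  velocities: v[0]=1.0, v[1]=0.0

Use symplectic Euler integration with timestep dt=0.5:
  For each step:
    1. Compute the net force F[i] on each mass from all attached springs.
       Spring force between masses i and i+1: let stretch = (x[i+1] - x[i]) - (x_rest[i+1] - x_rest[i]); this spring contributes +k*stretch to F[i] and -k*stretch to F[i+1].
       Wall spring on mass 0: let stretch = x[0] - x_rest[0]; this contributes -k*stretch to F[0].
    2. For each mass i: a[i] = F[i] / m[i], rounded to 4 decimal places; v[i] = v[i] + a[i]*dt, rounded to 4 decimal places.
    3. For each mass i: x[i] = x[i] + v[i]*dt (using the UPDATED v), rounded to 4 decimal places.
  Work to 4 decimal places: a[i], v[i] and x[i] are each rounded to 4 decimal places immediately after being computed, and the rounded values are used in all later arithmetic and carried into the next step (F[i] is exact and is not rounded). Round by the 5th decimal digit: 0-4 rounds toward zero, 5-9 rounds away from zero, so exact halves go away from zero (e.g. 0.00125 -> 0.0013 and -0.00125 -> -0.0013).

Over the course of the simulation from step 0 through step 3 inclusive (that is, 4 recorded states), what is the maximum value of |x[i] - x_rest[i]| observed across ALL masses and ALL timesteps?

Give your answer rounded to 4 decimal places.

Step 0: x=[5.0000 9.0000] v=[1.0000 0.0000]
Step 1: x=[5.2500 9.0000] v=[0.5000 0.0000]
Step 2: x=[5.1250 9.0625] v=[-0.2500 0.1250]
Step 3: x=[4.7031 9.1407] v=[-0.8438 0.1563]
Max displacement = 1.2500

Answer: 1.2500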